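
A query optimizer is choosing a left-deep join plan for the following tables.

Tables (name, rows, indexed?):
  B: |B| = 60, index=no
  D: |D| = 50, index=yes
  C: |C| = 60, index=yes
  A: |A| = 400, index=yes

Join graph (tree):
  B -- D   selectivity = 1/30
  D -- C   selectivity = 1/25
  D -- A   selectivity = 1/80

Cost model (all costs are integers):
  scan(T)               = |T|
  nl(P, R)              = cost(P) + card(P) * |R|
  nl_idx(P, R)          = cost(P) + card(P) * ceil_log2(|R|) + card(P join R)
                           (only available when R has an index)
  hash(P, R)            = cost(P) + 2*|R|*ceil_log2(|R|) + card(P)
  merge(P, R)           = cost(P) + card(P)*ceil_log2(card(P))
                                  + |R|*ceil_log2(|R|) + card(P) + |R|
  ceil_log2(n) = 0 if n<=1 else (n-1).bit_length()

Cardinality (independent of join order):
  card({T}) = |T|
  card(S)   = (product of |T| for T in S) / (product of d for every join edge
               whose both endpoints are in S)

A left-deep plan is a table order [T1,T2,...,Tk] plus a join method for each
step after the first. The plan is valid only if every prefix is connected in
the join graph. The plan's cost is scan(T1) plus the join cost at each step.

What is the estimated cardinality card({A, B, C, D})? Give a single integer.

1200

Tables in S: A(400), B(60), C(60), D(50)
Edges inside S: B-D(d=30), D-C(d=25), D-A(d=80)
numerator = 400 * 60 * 60 * 50 = 72000000
denominator = 30 * 25 * 80 = 60000
card(S) = 72000000 / 60000 = 1200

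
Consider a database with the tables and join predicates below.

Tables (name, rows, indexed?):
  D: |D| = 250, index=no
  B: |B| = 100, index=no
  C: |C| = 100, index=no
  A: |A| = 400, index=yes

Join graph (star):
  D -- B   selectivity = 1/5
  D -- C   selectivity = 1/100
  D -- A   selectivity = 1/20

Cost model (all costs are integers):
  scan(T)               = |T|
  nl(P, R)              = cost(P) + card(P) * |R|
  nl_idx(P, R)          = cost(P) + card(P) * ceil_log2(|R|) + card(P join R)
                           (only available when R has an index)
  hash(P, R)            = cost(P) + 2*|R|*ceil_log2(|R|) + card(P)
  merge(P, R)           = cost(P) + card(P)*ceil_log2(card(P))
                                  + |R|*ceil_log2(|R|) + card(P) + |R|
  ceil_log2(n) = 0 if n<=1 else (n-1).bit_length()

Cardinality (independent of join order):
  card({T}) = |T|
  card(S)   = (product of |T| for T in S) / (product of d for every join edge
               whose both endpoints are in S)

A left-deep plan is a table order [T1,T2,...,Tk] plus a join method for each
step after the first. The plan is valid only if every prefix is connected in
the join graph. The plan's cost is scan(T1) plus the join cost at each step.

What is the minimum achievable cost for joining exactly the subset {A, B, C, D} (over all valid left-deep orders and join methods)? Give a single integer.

Selinger DP over subsets of {A,B,C,D}:
  {D}: scan cost=250, card=250
  {B}: scan cost=100, card=100
  {C}: scan cost=100, card=100
  {A}: scan cost=400, card=400
  {BD}: card=5000; try (B,hash)→1900, (D,merge)→3150, (B,merge)→3300, (D,hash)→4200, (D,nl)→25100, (B,nl)→25250; best=1900 via (B,hash)
  {CD}: card=250; try (C,hash)→1900, (D,merge)→3150, (C,merge)→3300, (D,hash)→4200, (D,nl)→25100, (C,nl)→25250; best=1900 via (C,hash)
  {AD}: card=5000; try (D,hash)→4800, (A,merge)→6500, (D,merge)→6650, (A,nl_idx)→7500, (A,hash)→7700, (A,nl)→100250 …(+1); best=4800 via (D,hash)
  {BCD}: card=5000; try (B,hash)→3550, (B,merge)→4950, (C,hash)→8300, (B,nl)→26900, (C,merge)→72700, (C,nl)→501900; best=3550 via (B,hash)
  {ABD}: card=100000; try (B,hash)→11200, (A,hash)→14100, (B,merge)→75600, (A,merge)→75900, (A,nl_idx)→146900, (B,nl)→504800 …(+1); best=11200 via (B,hash)
  {ACD}: card=5000; try (A,merge)→8150, (A,nl_idx)→9150, (A,hash)→9350, (C,hash)→11200, (C,merge)→75600, (A,nl)→101900 …(+1); best=8150 via (A,merge)
  {ABCD}: card=100000; try (B,hash)→14550, (A,hash)→15750, (A,merge)→77550, (B,merge)→78950, (C,hash)→112600, (A,nl_idx)→148550 …(+4); best=14550 via (B,hash)

14550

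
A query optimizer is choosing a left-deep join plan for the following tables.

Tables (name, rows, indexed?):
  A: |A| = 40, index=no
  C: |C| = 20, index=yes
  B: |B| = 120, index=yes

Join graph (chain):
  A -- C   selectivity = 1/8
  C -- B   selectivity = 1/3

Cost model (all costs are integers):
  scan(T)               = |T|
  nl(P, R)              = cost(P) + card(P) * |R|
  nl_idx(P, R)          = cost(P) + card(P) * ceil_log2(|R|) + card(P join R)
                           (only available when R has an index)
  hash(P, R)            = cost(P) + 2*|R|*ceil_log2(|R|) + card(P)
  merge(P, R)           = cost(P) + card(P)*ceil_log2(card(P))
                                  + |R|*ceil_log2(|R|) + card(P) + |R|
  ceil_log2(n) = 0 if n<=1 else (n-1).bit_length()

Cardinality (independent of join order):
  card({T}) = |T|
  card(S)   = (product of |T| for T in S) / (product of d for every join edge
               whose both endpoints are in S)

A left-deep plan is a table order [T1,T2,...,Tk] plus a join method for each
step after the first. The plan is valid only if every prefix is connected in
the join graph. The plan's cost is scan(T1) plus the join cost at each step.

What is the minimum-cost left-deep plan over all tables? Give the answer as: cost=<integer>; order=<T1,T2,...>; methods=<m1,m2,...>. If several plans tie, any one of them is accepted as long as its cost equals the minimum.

cost=1720; order=B,C,A; methods=hash,hash

Selinger DP (subsets sized 1..n):
  {A}: scan cost=40, card=40
  {C}: scan cost=20, card=20
  {B}: scan cost=120, card=120
  {AC}: card=100; try (C,hash)→280, (C,nl_idx)→340, (A,merge)→420, (C,merge)→440, (A,hash)→520, (A,nl)→820 …(+1); best=280 via (C,hash)
  {BC}: card=800; try (C,hash)→440, (B,nl_idx)→960, (B,merge)→1100, (C,merge)→1200, (C,nl_idx)→1520, (B,hash)→1720 …(+2); best=440 via (C,hash)
  {ABC}: card=4000; try (A,hash)→1720, (B,merge)→2040, (B,hash)→2060, (B,nl_idx)→4980, (A,merge)→9520, (B,nl)→12280 …(+1); best=1720 via (A,hash)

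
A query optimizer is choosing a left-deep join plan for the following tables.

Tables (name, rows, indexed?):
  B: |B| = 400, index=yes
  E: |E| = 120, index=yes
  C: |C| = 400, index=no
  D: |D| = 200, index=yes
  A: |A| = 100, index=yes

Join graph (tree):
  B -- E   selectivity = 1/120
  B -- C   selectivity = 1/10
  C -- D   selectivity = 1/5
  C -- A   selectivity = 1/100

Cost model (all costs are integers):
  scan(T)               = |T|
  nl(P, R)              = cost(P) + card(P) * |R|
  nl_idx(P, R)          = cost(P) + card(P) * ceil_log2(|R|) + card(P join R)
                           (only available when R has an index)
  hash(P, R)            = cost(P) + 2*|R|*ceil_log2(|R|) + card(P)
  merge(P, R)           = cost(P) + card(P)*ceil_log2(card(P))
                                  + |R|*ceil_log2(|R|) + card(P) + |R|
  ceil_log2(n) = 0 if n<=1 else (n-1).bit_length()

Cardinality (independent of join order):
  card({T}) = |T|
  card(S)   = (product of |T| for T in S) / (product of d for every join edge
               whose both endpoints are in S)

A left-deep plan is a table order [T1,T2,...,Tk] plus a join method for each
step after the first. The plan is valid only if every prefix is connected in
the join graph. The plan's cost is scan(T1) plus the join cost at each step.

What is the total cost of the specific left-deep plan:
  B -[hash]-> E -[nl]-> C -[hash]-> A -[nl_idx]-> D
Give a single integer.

step 1: scan B: cost=400, card=400
step 2: join E via hash
    card(P join E) = 400*120/(120) = 400
    cost = 400 + 2*120*7 + 400 = 2480
step 3: join C via nl
    card(P join C) = 400*400/(10) = 16000
    cost = 2480 + 400*400 = 162480
step 4: join A via hash
    card(P join A) = 16000*100/(100) = 16000
    cost = 162480 + 2*100*7 + 16000 = 179880
step 5: join D via nl_idx
    card(P join D) = 16000*200/(5) = 640000
    cost = 179880 + 16000*8 + 640000 = 947880

947880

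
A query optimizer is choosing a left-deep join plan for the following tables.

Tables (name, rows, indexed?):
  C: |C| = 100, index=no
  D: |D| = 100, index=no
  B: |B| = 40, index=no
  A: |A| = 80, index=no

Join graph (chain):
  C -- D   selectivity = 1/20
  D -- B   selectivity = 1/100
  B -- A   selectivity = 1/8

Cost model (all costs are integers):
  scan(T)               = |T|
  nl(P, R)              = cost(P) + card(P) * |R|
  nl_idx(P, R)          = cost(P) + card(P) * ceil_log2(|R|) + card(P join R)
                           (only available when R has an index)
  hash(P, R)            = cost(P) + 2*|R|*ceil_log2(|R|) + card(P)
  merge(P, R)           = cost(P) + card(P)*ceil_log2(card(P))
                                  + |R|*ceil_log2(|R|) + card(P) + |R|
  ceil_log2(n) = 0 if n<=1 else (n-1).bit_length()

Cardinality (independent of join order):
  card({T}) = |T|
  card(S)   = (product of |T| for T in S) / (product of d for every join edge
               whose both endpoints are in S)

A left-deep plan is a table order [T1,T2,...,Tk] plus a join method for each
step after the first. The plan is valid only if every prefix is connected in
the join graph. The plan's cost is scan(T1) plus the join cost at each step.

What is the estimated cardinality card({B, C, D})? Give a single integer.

200

Tables in S: B(40), C(100), D(100)
Edges inside S: C-D(d=20), D-B(d=100)
numerator = 40 * 100 * 100 = 400000
denominator = 20 * 100 = 2000
card(S) = 400000 / 2000 = 200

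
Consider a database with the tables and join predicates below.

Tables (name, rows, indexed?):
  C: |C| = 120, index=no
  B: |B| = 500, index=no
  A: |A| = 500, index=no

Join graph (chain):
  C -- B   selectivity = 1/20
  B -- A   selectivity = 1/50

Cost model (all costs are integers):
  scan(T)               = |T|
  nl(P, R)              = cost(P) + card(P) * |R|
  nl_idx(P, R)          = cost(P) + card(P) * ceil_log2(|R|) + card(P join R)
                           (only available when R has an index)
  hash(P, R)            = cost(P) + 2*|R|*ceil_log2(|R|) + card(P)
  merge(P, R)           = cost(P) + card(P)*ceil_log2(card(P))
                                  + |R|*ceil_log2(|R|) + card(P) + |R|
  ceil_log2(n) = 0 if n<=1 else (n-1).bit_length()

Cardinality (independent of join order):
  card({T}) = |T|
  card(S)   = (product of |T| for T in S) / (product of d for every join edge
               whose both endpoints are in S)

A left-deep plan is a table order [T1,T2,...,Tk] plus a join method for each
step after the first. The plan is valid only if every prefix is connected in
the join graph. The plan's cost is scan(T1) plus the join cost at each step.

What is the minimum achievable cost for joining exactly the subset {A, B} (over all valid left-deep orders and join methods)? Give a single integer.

Selinger DP over subsets of {A,B}:
  {B}: scan cost=500, card=500
  {A}: scan cost=500, card=500
  {AB}: card=5000; try (B,hash)→10000, (A,hash)→10000, (B,merge)→10500, (A,merge)→10500, (B,nl)→250500, (A,nl)→250500; best=10000 via (B,hash)

10000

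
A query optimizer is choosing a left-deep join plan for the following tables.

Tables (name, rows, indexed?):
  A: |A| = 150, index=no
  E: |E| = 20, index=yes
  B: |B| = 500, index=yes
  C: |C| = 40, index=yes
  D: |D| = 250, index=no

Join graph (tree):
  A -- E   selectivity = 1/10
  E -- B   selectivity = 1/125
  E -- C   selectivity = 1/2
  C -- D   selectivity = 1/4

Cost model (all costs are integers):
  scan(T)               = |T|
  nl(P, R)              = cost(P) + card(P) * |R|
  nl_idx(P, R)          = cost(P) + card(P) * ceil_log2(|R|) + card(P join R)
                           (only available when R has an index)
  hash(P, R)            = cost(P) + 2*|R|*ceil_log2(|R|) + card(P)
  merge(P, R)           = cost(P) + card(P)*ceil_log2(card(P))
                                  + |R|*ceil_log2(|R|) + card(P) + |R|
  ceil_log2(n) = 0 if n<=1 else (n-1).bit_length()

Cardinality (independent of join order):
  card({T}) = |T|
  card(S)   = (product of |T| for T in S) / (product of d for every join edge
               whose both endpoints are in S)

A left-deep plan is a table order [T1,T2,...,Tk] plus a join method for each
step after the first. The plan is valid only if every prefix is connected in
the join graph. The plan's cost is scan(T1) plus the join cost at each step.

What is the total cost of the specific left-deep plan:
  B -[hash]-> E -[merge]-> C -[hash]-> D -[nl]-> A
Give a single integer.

15007720

step 1: scan B: cost=500, card=500
step 2: join E via hash
    card(P join E) = 500*20/(125) = 80
    cost = 500 + 2*20*5 + 500 = 1200
step 3: join C via merge
    card(P join C) = 80*40/(2) = 1600
    cost = 1200 + 80*7 + 40*6 + 80 + 40 = 2120
step 4: join D via hash
    card(P join D) = 1600*250/(4) = 100000
    cost = 2120 + 2*250*8 + 1600 = 7720
step 5: join A via nl
    card(P join A) = 100000*150/(10) = 1500000
    cost = 7720 + 100000*150 = 15007720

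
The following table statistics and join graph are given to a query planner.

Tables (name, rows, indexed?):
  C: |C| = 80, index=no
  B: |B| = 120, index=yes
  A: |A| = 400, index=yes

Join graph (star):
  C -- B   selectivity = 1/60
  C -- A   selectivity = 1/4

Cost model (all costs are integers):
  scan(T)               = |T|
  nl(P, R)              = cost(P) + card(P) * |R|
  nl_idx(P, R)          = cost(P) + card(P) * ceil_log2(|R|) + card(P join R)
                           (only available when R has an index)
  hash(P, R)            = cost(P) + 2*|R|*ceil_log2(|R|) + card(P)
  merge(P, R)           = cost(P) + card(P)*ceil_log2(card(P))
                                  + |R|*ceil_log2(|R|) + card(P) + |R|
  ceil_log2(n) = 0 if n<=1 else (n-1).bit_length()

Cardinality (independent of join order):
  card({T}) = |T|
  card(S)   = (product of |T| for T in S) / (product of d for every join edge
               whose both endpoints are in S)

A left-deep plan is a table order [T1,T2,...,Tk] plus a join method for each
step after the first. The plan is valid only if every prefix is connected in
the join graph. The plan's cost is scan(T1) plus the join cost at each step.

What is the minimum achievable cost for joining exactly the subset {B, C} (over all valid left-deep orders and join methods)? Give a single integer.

800

Selinger DP over subsets of {B,C}:
  {C}: scan cost=80, card=80
  {B}: scan cost=120, card=120
  {BC}: card=160; try (B,nl_idx)→800, (C,hash)→1360, (B,merge)→1680, (C,merge)→1720, (B,hash)→1840, (B,nl)→9680 …(+1); best=800 via (B,nl_idx)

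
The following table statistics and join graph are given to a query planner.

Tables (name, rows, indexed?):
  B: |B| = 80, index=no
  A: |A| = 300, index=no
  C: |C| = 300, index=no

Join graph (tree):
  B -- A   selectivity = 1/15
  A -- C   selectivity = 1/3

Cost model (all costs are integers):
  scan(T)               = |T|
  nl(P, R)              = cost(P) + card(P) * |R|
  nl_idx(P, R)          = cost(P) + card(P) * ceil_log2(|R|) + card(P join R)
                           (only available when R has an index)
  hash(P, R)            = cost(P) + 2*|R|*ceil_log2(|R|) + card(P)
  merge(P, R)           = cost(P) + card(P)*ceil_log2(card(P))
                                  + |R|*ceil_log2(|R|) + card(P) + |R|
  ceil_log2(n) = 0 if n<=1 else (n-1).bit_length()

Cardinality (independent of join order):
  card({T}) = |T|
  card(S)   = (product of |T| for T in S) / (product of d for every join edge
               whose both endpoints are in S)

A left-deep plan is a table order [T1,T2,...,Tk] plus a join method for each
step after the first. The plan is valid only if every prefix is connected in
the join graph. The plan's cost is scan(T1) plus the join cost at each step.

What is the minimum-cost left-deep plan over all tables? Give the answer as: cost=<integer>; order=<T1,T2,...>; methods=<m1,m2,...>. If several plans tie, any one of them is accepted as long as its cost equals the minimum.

Selinger DP (subsets sized 1..n):
  {B}: scan cost=80, card=80
  {A}: scan cost=300, card=300
  {C}: scan cost=300, card=300
  {AB}: card=1600; try (B,hash)→1720, (A,merge)→3720, (B,merge)→3940, (A,hash)→5560, (A,nl)→24080, (B,nl)→24300; best=1720 via (B,hash)
  {AC}: card=30000; try (C,hash)→6000, (A,hash)→6000, (C,merge)→6300, (A,merge)→6300, (C,nl)→90300, (A,nl)→90300; best=6000 via (C,hash)
  {ABC}: card=160000; try (C,hash)→8720, (C,merge)→23920, (B,hash)→37120, (C,nl)→481720, (B,merge)→486640, (B,nl)→2406000; best=8720 via (C,hash)

cost=8720; order=A,B,C; methods=hash,hash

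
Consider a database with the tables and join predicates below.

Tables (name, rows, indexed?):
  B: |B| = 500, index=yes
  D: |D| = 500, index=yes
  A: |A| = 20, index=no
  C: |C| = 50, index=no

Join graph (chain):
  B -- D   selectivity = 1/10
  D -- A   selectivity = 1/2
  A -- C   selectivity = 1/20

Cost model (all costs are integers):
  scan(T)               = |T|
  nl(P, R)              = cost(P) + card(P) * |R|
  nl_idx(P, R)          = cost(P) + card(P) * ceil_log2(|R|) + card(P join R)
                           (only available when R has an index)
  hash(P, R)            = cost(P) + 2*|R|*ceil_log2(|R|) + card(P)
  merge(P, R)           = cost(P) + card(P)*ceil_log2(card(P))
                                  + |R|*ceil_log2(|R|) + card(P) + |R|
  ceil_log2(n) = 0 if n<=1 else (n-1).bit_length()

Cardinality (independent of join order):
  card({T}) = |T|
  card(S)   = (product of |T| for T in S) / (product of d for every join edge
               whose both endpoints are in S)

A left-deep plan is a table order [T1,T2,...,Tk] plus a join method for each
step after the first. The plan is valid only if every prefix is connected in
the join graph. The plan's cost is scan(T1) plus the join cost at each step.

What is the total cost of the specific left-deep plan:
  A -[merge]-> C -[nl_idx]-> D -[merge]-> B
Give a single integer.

step 1: scan A: cost=20, card=20
step 2: join C via merge
    card(P join C) = 20*50/(20) = 50
    cost = 20 + 20*5 + 50*6 + 20 + 50 = 490
step 3: join D via nl_idx
    card(P join D) = 50*500/(2) = 12500
    cost = 490 + 50*9 + 12500 = 13440
step 4: join B via merge
    card(P join B) = 12500*500/(10) = 625000
    cost = 13440 + 12500*14 + 500*9 + 12500 + 500 = 205940

205940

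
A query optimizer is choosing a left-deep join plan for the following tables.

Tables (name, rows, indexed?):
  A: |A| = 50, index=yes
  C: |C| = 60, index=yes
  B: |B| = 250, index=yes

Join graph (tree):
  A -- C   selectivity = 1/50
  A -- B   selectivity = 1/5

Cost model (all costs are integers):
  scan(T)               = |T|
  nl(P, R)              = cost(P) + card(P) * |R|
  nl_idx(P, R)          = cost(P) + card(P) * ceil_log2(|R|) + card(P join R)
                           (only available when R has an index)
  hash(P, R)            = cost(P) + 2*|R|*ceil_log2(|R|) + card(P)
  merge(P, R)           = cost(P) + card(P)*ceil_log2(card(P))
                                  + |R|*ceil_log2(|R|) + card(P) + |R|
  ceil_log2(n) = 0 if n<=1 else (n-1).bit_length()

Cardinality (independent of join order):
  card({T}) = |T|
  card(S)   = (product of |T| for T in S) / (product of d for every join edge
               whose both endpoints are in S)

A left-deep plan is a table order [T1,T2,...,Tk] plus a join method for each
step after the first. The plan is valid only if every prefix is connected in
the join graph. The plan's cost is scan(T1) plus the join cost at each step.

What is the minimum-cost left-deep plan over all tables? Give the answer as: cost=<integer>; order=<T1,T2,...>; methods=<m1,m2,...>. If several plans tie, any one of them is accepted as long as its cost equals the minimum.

Selinger DP (subsets sized 1..n):
  {A}: scan cost=50, card=50
  {C}: scan cost=60, card=60
  {B}: scan cost=250, card=250
  {AC}: card=60; try (C,nl_idx)→410, (A,nl_idx)→480, (A,hash)→720, (C,hash)→820, (C,merge)→820, (A,merge)→830 …(+2); best=410 via (C,nl_idx)
  {AB}: card=2500; try (A,hash)→1100, (B,merge)→2650, (A,merge)→2850, (B,nl_idx)→2950, (B,hash)→4100, (A,nl_idx)→4250 …(+2); best=1100 via (A,hash)
  {ABC}: card=3000; try (B,merge)→3080, (B,nl_idx)→3890, (C,hash)→4320, (B,hash)→4470, (B,nl)→15410, (C,nl_idx)→19100 …(+2); best=3080 via (B,merge)

cost=3080; order=A,C,B; methods=nl_idx,merge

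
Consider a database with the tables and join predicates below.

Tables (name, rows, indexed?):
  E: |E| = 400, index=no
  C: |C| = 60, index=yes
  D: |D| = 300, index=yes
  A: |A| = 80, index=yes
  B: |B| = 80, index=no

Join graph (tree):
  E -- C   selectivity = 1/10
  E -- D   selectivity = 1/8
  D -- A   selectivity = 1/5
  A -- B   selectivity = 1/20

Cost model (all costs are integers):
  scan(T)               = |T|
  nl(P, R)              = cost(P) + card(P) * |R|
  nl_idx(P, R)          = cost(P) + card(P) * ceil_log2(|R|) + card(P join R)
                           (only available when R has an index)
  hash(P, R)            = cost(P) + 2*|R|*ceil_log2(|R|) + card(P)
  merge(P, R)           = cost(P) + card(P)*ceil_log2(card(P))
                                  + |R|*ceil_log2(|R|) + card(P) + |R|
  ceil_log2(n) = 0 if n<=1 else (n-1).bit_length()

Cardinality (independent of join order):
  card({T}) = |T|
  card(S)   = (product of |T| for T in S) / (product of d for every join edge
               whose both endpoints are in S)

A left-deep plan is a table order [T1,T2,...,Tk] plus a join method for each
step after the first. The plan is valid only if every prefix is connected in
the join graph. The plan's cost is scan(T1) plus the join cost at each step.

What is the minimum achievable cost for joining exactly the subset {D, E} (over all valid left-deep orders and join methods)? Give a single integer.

Selinger DP over subsets of {D,E}:
  {E}: scan cost=400, card=400
  {D}: scan cost=300, card=300
  {DE}: card=15000; try (D,hash)→6200, (E,merge)→7300, (D,merge)→7400, (E,hash)→7800, (D,nl_idx)→19000, (E,nl)→120300 …(+1); best=6200 via (D,hash)

6200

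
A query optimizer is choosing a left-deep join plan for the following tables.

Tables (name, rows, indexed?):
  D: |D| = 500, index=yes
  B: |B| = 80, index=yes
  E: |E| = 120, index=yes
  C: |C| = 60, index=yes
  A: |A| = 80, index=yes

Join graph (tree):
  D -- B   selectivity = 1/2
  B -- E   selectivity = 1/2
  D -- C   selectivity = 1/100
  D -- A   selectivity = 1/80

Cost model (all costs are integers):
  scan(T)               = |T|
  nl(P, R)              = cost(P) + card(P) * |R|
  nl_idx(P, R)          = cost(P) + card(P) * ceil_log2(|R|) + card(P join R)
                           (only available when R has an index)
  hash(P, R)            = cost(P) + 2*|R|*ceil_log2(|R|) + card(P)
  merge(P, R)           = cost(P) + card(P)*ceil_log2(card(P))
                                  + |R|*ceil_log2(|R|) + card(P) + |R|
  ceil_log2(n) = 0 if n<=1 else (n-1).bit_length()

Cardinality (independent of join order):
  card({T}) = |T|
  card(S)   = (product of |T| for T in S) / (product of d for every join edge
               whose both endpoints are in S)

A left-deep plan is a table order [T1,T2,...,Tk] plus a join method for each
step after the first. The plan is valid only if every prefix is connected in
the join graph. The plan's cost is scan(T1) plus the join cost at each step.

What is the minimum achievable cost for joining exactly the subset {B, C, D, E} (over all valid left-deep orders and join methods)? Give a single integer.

16000

Selinger DP over subsets of {B,C,D,E}:
  {D}: scan cost=500, card=500
  {B}: scan cost=80, card=80
  {E}: scan cost=120, card=120
  {C}: scan cost=60, card=60
  {BD}: card=20000; try (B,hash)→2120, (D,merge)→5720, (B,merge)→6140, (D,hash)→9160, (D,nl_idx)→20800, (B,nl_idx)→24000 …(+2); best=2120 via (B,hash)
  {CD}: card=300; try (D,nl_idx)→900, (C,hash)→1720, (C,nl_idx)→3800, (D,merge)→5480, (C,merge)→5920, (D,hash)→9120 …(+2); best=900 via (D,nl_idx)
  {BE}: card=4800; try (B,hash)→1360, (E,merge)→1680, (B,merge)→1720, (E,hash)→1840, (E,nl_idx)→5440, (B,nl_idx)→5760 …(+2); best=1360 via (B,hash)
  {BDE}: card=1200000; try (D,hash)→15160, (E,hash)→23800, (D,merge)→73560, (E,merge)→323080, (D,nl_idx)→1244560, (E,nl_idx)→1342120 …(+2); best=15160 via (D,hash)
  {BCD}: card=12000; try (B,hash)→2320, (B,merge)→4540, (B,nl_idx)→15000, (C,hash)→22840, (B,nl)→24900, (C,nl_idx)→134120 …(+2); best=2320 via (B,hash)
  {BCDE}: card=720000; try (E,hash)→16000, (E,merge)→183280, (E,nl_idx)→806320, (C,hash)→1215880, (E,nl)→1442320, (C,nl_idx)→7935160 …(+2); best=16000 via (E,hash)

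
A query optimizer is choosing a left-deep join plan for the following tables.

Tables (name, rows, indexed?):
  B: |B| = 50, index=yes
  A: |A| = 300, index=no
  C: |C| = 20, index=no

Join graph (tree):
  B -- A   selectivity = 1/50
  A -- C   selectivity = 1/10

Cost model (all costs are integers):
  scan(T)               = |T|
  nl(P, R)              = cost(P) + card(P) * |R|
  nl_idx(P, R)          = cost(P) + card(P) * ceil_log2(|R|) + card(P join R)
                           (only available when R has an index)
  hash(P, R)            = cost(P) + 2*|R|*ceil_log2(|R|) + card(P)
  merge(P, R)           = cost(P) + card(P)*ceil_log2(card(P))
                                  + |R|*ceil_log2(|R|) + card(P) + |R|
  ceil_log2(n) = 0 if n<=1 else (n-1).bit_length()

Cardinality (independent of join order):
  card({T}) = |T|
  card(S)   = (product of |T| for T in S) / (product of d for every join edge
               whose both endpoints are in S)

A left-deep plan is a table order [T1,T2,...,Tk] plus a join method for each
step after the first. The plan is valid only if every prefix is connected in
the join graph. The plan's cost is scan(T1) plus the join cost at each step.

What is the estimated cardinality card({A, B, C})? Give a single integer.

600

Tables in S: A(300), B(50), C(20)
Edges inside S: B-A(d=50), A-C(d=10)
numerator = 300 * 50 * 20 = 300000
denominator = 50 * 10 = 500
card(S) = 300000 / 500 = 600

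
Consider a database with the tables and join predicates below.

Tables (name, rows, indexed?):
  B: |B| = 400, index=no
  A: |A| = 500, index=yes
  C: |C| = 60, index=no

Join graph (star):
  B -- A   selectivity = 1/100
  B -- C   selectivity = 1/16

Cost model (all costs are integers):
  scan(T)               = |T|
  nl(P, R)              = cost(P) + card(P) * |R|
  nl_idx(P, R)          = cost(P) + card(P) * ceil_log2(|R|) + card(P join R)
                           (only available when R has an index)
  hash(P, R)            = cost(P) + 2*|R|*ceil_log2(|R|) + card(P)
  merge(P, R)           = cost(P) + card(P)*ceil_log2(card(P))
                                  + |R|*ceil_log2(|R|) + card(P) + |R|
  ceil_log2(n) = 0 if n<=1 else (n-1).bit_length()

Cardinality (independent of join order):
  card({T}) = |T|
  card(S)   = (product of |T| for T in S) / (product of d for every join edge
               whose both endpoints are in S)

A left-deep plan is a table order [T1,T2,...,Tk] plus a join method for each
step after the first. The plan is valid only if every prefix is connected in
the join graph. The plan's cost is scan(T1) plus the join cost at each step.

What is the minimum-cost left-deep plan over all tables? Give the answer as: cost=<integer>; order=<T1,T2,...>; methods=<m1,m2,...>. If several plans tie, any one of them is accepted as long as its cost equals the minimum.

cost=8720; order=B,A,C; methods=nl_idx,hash

Selinger DP (subsets sized 1..n):
  {B}: scan cost=400, card=400
  {A}: scan cost=500, card=500
  {C}: scan cost=60, card=60
  {AB}: card=2000; try (A,nl_idx)→6000, (B,hash)→8200, (A,merge)→9400, (B,merge)→9500, (A,hash)→9800, (A,nl)→200400 …(+1); best=6000 via (A,nl_idx)
  {BC}: card=1500; try (C,hash)→1520, (B,merge)→4480, (C,merge)→4820, (B,hash)→7320, (B,nl)→24060, (C,nl)→24400; best=1520 via (C,hash)
  {ABC}: card=7500; try (C,hash)→8720, (A,hash)→12020, (A,nl_idx)→22520, (A,merge)→24520, (C,merge)→30420, (C,nl)→126000 …(+1); best=8720 via (C,hash)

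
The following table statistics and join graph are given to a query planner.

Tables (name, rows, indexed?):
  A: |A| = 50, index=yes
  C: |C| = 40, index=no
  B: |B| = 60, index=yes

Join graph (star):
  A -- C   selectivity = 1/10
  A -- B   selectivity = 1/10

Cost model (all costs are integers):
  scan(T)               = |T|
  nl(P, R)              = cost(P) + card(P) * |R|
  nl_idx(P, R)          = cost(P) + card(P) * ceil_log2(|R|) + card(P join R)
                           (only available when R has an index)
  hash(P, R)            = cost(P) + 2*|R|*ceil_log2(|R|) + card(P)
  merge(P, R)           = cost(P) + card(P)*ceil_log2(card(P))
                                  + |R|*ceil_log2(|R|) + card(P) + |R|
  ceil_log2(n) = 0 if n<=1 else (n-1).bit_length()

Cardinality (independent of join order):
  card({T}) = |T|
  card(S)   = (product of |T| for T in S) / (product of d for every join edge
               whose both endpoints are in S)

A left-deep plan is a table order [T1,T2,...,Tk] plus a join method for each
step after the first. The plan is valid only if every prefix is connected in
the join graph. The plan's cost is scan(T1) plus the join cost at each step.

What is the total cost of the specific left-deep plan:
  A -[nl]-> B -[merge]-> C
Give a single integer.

6330

step 1: scan A: cost=50, card=50
step 2: join B via nl
    card(P join B) = 50*60/(10) = 300
    cost = 50 + 50*60 = 3050
step 3: join C via merge
    card(P join C) = 300*40/(10) = 1200
    cost = 3050 + 300*9 + 40*6 + 300 + 40 = 6330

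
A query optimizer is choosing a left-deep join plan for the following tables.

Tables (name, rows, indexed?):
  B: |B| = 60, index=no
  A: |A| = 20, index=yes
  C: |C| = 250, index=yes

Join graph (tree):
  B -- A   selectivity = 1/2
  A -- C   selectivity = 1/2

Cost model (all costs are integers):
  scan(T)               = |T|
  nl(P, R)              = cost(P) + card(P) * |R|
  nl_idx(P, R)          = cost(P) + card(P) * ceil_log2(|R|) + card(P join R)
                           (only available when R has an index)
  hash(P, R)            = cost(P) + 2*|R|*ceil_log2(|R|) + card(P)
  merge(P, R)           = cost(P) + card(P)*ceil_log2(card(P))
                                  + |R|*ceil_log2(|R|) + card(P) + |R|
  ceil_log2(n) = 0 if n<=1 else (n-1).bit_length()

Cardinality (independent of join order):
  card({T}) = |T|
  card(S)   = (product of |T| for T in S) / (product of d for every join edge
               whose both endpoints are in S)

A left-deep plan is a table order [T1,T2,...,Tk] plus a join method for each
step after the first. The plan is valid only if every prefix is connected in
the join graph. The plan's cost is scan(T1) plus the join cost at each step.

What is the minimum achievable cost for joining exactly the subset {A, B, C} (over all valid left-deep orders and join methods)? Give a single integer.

3920

Selinger DP over subsets of {A,B,C}:
  {B}: scan cost=60, card=60
  {A}: scan cost=20, card=20
  {C}: scan cost=250, card=250
  {AB}: card=600; try (A,hash)→320, (B,merge)→560, (A,merge)→600, (B,hash)→760, (A,nl_idx)→960, (B,nl)→1220 …(+1); best=320 via (A,hash)
  {AC}: card=2500; try (A,hash)→700, (C,merge)→2390, (A,merge)→2620, (C,nl_idx)→2680, (A,nl_idx)→4000, (C,hash)→4040 …(+2); best=700 via (A,hash)
  {ABC}: card=75000; try (B,hash)→3920, (C,hash)→4920, (C,merge)→9170, (B,merge)→33620, (C,nl_idx)→80120, (C,nl)→150320 …(+1); best=3920 via (B,hash)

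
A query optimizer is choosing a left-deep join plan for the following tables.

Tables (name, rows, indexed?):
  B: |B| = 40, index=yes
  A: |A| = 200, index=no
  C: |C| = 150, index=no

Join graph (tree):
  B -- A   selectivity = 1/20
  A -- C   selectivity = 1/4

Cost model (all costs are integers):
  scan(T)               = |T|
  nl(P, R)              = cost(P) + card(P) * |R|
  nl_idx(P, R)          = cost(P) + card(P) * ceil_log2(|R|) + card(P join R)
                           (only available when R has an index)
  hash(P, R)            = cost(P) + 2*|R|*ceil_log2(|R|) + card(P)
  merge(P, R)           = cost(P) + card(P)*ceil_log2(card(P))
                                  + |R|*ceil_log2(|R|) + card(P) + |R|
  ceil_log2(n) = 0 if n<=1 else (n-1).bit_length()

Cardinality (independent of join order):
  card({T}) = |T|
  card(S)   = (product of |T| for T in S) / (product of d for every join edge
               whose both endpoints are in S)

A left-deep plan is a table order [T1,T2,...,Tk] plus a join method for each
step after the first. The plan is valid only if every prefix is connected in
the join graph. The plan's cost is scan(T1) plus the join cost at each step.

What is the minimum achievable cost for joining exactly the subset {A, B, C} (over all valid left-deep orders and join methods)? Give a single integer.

Selinger DP over subsets of {A,B,C}:
  {B}: scan cost=40, card=40
  {A}: scan cost=200, card=200
  {C}: scan cost=150, card=150
  {AB}: card=400; try (B,hash)→880, (B,nl_idx)→1800, (A,merge)→2120, (B,merge)→2280, (A,hash)→3280, (A,nl)→8040 …(+1); best=880 via (B,hash)
  {AC}: card=7500; try (C,hash)→2800, (A,merge)→3300, (C,merge)→3350, (A,hash)→3500, (A,nl)→30150, (C,nl)→30200; best=2800 via (C,hash)
  {ABC}: card=15000; try (C,hash)→3680, (C,merge)→6230, (B,hash)→10780, (C,nl)→60880, (B,nl_idx)→62800, (B,merge)→108080 …(+1); best=3680 via (C,hash)

3680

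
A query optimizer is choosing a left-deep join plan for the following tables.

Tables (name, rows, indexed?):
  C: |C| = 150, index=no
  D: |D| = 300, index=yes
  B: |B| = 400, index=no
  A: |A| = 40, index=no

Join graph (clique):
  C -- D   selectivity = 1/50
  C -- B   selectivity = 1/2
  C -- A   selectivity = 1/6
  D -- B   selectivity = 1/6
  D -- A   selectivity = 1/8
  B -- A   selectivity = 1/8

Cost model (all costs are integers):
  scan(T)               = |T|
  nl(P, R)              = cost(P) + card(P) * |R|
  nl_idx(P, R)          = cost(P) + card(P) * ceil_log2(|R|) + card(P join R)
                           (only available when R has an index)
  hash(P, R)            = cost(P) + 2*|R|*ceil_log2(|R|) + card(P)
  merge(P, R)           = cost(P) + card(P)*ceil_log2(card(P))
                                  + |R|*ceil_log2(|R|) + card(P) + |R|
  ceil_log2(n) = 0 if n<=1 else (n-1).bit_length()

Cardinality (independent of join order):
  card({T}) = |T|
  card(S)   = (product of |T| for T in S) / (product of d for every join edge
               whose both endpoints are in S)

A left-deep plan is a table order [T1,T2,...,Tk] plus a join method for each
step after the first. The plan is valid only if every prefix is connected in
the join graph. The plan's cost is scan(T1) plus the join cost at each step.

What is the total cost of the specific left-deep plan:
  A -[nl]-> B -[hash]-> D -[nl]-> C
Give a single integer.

step 1: scan A: cost=40, card=40
step 2: join B via nl
    card(P join B) = 40*400/(8) = 2000
    cost = 40 + 40*400 = 16040
step 3: join D via hash
    card(P join D) = 2000*300/(6*8) = 12500
    cost = 16040 + 2*300*9 + 2000 = 23440
step 4: join C via nl
    card(P join C) = 12500*150/(50*2*6) = 3125
    cost = 23440 + 12500*150 = 1898440

1898440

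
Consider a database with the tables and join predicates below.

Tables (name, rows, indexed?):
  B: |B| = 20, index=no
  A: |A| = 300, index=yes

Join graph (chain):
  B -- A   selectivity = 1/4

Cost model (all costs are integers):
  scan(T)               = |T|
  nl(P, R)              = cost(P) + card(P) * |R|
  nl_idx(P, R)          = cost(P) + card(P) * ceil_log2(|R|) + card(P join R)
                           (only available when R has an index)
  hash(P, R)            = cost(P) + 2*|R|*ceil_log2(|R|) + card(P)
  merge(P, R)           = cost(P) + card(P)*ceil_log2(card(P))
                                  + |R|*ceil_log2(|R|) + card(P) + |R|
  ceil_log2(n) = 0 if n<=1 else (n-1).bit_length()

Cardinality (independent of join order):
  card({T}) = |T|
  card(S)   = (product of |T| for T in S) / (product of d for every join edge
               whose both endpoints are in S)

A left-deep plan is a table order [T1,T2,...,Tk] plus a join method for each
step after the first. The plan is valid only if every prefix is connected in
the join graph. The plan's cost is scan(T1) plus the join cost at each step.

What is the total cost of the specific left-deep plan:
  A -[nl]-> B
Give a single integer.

step 1: scan A: cost=300, card=300
step 2: join B via nl
    card(P join B) = 300*20/(4) = 1500
    cost = 300 + 300*20 = 6300

6300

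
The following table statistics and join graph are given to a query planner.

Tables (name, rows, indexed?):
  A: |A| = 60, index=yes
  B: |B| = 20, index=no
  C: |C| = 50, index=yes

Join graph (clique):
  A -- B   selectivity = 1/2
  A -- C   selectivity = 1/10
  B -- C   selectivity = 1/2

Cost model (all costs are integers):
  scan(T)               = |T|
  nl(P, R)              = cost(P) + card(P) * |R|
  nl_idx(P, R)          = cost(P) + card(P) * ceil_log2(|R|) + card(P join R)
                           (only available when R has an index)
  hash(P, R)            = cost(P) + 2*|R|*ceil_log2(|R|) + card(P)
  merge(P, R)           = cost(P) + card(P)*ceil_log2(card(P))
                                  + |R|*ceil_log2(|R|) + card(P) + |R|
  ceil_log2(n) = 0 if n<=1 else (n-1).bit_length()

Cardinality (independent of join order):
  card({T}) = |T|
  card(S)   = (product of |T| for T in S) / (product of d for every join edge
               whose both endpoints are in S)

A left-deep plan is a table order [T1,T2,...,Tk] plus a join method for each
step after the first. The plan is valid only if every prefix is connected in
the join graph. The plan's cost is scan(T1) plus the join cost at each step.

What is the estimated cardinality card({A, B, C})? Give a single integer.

Tables in S: A(60), B(20), C(50)
Edges inside S: A-B(d=2), A-C(d=10), B-C(d=2)
numerator = 60 * 20 * 50 = 60000
denominator = 2 * 10 * 2 = 40
card(S) = 60000 / 40 = 1500

1500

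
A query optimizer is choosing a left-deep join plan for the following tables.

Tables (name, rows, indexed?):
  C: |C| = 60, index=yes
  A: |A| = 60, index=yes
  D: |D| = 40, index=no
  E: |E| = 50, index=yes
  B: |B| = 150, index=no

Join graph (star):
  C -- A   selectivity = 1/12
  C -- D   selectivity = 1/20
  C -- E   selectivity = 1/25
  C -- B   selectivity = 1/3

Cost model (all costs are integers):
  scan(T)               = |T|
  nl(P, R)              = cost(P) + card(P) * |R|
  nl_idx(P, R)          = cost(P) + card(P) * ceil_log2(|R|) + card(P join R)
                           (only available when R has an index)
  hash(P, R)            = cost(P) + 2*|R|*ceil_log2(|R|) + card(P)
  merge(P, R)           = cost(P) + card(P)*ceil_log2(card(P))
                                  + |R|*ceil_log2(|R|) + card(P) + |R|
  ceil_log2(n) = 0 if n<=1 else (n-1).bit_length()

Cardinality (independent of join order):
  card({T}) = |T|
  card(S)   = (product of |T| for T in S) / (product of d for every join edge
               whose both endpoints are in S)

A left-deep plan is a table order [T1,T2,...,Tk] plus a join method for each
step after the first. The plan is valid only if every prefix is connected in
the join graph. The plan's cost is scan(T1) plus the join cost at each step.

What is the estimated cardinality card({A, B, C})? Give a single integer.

Tables in S: A(60), B(150), C(60)
Edges inside S: C-A(d=12), C-B(d=3)
numerator = 60 * 150 * 60 = 540000
denominator = 12 * 3 = 36
card(S) = 540000 / 36 = 15000

15000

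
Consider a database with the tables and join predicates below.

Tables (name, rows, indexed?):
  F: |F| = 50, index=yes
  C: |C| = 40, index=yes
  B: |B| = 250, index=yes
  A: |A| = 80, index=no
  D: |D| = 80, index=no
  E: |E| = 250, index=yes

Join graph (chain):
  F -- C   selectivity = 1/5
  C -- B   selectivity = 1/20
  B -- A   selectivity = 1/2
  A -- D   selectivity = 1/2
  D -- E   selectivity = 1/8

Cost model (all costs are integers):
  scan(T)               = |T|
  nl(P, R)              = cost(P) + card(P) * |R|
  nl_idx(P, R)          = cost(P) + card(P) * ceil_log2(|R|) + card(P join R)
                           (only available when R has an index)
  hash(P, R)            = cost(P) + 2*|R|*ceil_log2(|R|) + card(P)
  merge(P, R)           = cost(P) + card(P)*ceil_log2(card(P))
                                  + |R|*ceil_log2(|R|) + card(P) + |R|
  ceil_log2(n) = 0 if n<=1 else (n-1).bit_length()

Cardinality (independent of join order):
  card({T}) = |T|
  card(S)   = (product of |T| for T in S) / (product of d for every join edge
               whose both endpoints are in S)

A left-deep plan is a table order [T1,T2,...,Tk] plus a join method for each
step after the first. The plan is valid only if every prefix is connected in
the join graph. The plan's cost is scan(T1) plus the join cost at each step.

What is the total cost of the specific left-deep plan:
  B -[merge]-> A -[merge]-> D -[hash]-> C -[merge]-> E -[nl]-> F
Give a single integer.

step 1: scan B: cost=250, card=250
step 2: join A via merge
    card(P join A) = 250*80/(2) = 10000
    cost = 250 + 250*8 + 80*7 + 250 + 80 = 3140
step 3: join D via merge
    card(P join D) = 10000*80/(2) = 400000
    cost = 3140 + 10000*14 + 80*7 + 10000 + 80 = 153780
step 4: join C via hash
    card(P join C) = 400000*40/(20) = 800000
    cost = 153780 + 2*40*6 + 400000 = 554260
step 5: join E via merge
    card(P join E) = 800000*250/(8) = 25000000
    cost = 554260 + 800000*20 + 250*8 + 800000 + 250 = 17356510
step 6: join F via nl
    card(P join F) = 25000000*50/(5) = 250000000
    cost = 17356510 + 25000000*50 = 1267356510

1267356510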